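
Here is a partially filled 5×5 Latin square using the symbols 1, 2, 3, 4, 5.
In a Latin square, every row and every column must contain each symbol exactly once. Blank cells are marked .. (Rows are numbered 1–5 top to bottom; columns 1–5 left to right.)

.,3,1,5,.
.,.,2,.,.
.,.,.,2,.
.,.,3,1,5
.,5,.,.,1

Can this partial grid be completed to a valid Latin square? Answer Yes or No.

No

Row 5, column 3: row 5 has {1, 5} and column 3 has {1, 2, 3}, so it must be 4.
Row 3, column 3: row 3 has {2} and column 3 has {1, 2, 3, 4}, so it must be 5.
Row 5, column 4: row 5 has {1, 4, 5} and column 4 has {1, 2, 5}, so it must be 3.
Row 2, column 4: row 2 has {2} and column 4 has {1, 2, 3, 5}, so it must be 4.
Row 2, column 2: row 2 has {2, 4} and column 2 has {3, 5}, so it must be 1.
Row 2, column 5: row 2 has {1, 2, 4} and column 5 has {1, 5}, so it must be 3.
Row 2, column 1: row 2 has {1, 2, 3, 4} and column 1 has {}, so it must be 5.
Row 3, column 2: row 3 has {2, 5} and column 2 has {1, 3, 5}, so it must be 4.
Now row 3, column 5: row 3 together with column 5 already contain {1, 2, 3, 4, 5} — every symbol — so nothing can go there. The grid has no valid completion.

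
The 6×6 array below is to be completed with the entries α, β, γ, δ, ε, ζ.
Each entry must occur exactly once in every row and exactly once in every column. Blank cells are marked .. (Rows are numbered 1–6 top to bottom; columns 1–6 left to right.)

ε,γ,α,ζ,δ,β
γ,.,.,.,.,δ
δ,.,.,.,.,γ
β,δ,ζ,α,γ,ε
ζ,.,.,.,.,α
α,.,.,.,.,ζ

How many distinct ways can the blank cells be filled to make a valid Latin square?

Row 2, column 2: eliminating its row and column leaves {α, β, ε, ζ}.
Row 2, column 3: eliminating its row and column leaves {β, ε}.
Row 2, column 4: eliminating its row and column leaves {β, ε}.
Row 2, column 5: eliminating its row and column leaves {α, β, ε, ζ}.
Row 3, column 2: eliminating its row and column leaves {α, β, ε, ζ}.
Row 3, column 3: eliminating its row and column leaves {β, ε}.
Row 3, column 4: eliminating its row and column leaves {β, ε}.
Row 3, column 5: eliminating its row and column leaves {α, β, ε, ζ}.
Row 5, column 2: eliminating its row and column leaves {β, ε}.
Row 5, column 3: eliminating its row and column leaves {β, γ, δ, ε}.
Row 5, column 4: eliminating its row and column leaves {β, γ, δ, ε}.
Row 5, column 5: eliminating its row and column leaves {β, ε}.
Row 6, column 2: eliminating its row and column leaves {β, ε}.
Row 6, column 3: eliminating its row and column leaves {β, γ, δ, ε}.
Row 6, column 4: eliminating its row and column leaves {β, γ, δ, ε}.
Row 6, column 5: eliminating its row and column leaves {β, ε}.
Enumerating the assignments across these blanks that avoid any row or column repeat gives 16 completions.

16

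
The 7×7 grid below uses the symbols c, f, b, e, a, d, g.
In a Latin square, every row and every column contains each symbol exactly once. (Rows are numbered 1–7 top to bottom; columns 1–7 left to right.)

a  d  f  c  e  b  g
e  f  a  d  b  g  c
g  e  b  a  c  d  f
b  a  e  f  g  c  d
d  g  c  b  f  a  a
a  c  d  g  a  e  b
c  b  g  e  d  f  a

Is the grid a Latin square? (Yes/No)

No

Row 6 contains a twice (at columns 1 and 5); row 5 is also not a permutation.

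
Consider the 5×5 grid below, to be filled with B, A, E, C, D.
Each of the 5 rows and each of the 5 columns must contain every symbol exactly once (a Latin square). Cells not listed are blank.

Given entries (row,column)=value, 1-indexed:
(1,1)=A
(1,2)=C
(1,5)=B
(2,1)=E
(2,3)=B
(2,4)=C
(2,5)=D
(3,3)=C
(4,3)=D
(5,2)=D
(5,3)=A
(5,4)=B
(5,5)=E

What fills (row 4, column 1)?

Row 1, column 3: row 1 has {B, A, C} and column 3 has {B, A, C, D}, leaving only E.
Row 1, column 4: row 1 has {B, A, E, C} and column 4 has {B, C}, leaving only D.
Row 2, column 2: row 2 has {B, E, C, D} and column 2 has {C, D}, leaving only A.
Row 3, column 5: row 3 has {C} and column 5 has {B, E, D}, leaving only A.
Row 3, column 4: row 3 has {A, C} and column 4 has {B, C, D}, leaving only E.
Row 3, column 2: row 3 has {A, E, C} and column 2 has {A, C, D}, leaving only B.
Row 3, column 1: row 3 has {B, A, E, C} and column 1 has {A, E}, leaving only D.
Row 4, column 2: row 4 has {D} and column 2 has {B, A, C, D}, leaving only E.
Row 4, column 4: row 4 has {E, D} and column 4 has {B, E, C, D}, leaving only A.
Row 4, column 5: row 4 has {A, E, D} and column 5 has {B, A, E, D}, leaving only C.
Row 4 already has {A, E, C, D} and column 1 already has {A, E, D}, so row 4, column 1 must be B.

B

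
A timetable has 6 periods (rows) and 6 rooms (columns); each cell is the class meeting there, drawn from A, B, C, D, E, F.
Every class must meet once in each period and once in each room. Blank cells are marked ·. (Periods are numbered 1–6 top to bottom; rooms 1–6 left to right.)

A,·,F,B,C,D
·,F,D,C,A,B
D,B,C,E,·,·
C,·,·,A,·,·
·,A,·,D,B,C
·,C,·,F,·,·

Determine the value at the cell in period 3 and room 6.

A

Period 1, room 2: period 1 has {A, B, C, D, F} and room 2 has {A, B, C, F}, leaving only E.
Period 2, room 1: period 2 has {A, B, C, D, F} and room 1 has {A, C, D}, leaving only E.
Period 3, room 5: period 3 has {B, C, D, E} and room 5 has {A, B, C}, leaving only F.
Period 3 already has {B, C, D, E, F} and room 6 already has {B, C, D}, so period 3, room 6 must be A.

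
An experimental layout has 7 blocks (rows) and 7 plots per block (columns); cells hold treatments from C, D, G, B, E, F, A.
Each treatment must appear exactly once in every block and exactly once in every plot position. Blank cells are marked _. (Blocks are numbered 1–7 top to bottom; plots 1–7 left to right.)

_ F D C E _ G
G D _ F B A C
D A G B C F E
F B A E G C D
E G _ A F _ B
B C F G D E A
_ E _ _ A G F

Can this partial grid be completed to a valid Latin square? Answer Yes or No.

Yes

No block or plot among the givens repeats a symbol, and propagating forced cells runs into no contradiction.
One valid completion exists (for instance, A F D C E B G / G D E F B A C / D A G B C F E / F B A E G C D / E G C A F D B / B C F G D E A / C E B D A G F).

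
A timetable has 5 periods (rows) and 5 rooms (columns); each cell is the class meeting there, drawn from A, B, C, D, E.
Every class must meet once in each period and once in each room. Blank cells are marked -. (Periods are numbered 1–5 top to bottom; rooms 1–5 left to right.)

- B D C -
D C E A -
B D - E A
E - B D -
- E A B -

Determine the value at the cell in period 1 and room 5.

Period 1 already has {B, C, D} and room 5 already has {A}, so period 1, room 5 must be E.

E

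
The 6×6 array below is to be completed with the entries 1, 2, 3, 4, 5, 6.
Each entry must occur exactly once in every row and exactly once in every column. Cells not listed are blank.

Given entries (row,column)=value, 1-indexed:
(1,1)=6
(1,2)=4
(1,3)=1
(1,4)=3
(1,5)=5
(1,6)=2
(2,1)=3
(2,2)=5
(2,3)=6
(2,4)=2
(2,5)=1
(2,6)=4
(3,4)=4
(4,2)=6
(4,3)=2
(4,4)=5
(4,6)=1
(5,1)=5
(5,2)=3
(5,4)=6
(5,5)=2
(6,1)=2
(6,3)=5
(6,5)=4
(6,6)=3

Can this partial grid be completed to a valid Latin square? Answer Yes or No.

No

Row 5, column 6: row 5 together with column 6 already contain {1, 2, 3, 4, 5, 6} — every symbol — so nothing can go there. The grid has no valid completion.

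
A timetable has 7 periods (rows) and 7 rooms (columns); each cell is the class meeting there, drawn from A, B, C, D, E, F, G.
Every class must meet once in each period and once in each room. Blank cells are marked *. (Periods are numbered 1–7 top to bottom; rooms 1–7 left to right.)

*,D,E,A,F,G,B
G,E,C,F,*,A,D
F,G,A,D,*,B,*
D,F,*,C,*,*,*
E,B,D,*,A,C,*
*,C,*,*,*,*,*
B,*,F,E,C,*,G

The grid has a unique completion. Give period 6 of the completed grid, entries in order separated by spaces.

Period 6, room 1: period 6 has {C} and room 1 has {B, D, E, F, G}, leaving only A.
Period 1, room 1: period 1 has {A, B, D, E, F, G} and room 1 has {A, B, D, E, F, G}, leaving only C.
Period 2, room 5: period 2 has {A, C, D, E, F, G} and room 5 has {A, C, F}, leaving only B.
Period 3, room 5: period 3 has {A, B, D, F, G} and room 5 has {A, B, C, F}, leaving only E.
Period 3, room 7: period 3 has {A, B, D, E, F, G} and room 7 has {B, D, G}, leaving only C.
Period 4, room 5: period 4 has {C, D, F} and room 5 has {A, B, C, E, F}, leaving only G.
Period 6, room 5: period 6 has {A, C} and room 5 has {A, B, C, E, F, G}, leaving only D.
Period 4, room 3: period 4 has {C, D, F, G} and room 3 has {A, C, D, E, F}, leaving only B.
Period 6, room 3: period 6 has {A, C, D} and room 3 has {A, B, C, D, E, F}, leaving only G.
Period 6, room 4: period 6 has {A, C, D, G} and room 4 has {A, C, D, E, F}, leaving only B.
Period 4, room 6: period 4 has {B, C, D, F, G} and room 6 has {A, B, C, G}, leaving only E.
Period 6, room 6: period 6 has {A, B, C, D, G} and room 6 has {A, B, C, E, G}, leaving only F.
Period 6, room 7: period 6 has {A, B, C, D, F, G} and room 7 has {B, C, D, G}, leaving only E.
So period 6 reads: A C G B D F E.

A C G B D F E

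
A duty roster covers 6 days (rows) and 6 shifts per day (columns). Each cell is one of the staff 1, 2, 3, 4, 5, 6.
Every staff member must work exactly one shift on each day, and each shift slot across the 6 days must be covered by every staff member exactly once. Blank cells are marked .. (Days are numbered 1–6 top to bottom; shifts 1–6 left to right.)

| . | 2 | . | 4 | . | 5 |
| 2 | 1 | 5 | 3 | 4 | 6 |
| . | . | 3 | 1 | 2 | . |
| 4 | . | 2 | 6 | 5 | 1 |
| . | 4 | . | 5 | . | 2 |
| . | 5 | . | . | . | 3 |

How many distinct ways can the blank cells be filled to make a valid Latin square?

4

Day 1, shift 1: eliminating its day and shift leaves {1, 3, 6}.
Day 1, shift 3: eliminating its day and shift leaves {1, 6}.
Day 1, shift 5: eliminating its day and shift leaves {1, 3, 6}.
Day 3, shift 1: eliminating its day and shift leaves {5, 6}.
Day 3, shift 2: eliminating its day and shift leaves {6}.
Day 3, shift 6: eliminating its day and shift leaves {4}.
Day 4, shift 2: eliminating its day and shift leaves {3}.
Day 5, shift 1: eliminating its day and shift leaves {1, 3, 6}.
Day 5, shift 3: eliminating its day and shift leaves {1, 6}.
Day 5, shift 5: eliminating its day and shift leaves {1, 3, 6}.
Day 6, shift 1: eliminating its day and shift leaves {1, 6}.
Day 6, shift 3: eliminating its day and shift leaves {1, 4, 6}.
Day 6, shift 4: eliminating its day and shift leaves {2}.
Day 6, shift 5: eliminating its day and shift leaves {1, 6}.
Enumerating the assignments across these blanks that avoid any day or shift repeat gives 4 completions.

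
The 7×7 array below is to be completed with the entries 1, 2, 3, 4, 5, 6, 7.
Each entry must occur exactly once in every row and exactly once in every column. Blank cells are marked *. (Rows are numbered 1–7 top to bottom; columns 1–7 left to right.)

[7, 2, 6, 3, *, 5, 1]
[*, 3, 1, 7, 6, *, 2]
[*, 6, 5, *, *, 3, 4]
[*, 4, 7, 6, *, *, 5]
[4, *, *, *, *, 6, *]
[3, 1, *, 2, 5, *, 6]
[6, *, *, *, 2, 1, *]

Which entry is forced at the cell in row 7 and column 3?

Row 1, column 5: row 1 has {1, 2, 3, 5, 6, 7} and column 5 has {2, 5, 6}, leaving only 4.
Row 2, column 1: row 2 has {1, 2, 3, 6, 7} and column 1 has {3, 4, 6, 7}, leaving only 5.
Row 2, column 6: row 2 has {1, 2, 3, 5, 6, 7} and column 6 has {1, 3, 5, 6}, leaving only 4.
Row 3, column 4: row 3 has {3, 4, 5, 6} and column 4 has {2, 3, 6, 7}, leaving only 1.
Row 3, column 1: row 3 has {1, 3, 4, 5, 6} and column 1 has {3, 4, 5, 6, 7}, leaving only 2.
Row 3, column 5: row 3 has {1, 2, 3, 4, 5, 6} and column 5 has {2, 4, 5, 6}, leaving only 7.
Row 4, column 1: row 4 has {4, 5, 6, 7} and column 1 has {2, 3, 4, 5, 6, 7}, leaving only 1.
Row 4, column 5: row 4 has {1, 4, 5, 6, 7} and column 5 has {2, 4, 5, 6, 7}, leaving only 3.
Row 4, column 6: row 4 has {1, 3, 4, 5, 6, 7} and column 6 has {1, 3, 4, 5, 6}, leaving only 2.
Row 5, column 4: row 5 has {4, 6} and column 4 has {1, 2, 3, 6, 7}, leaving only 5.
Row 5, column 2: row 5 has {4, 5, 6} and column 2 has {1, 2, 3, 4, 6}, leaving only 7.
Row 5, column 5: row 5 has {4, 5, 6, 7} and column 5 has {2, 3, 4, 5, 6, 7}, leaving only 1.
Row 5, column 7: row 5 has {1, 4, 5, 6, 7} and column 7 has {1, 2, 4, 5, 6}, leaving only 3.
Row 5, column 3: row 5 has {1, 3, 4, 5, 6, 7} and column 3 has {1, 5, 6, 7}, leaving only 2.
Row 6, column 3: row 6 has {1, 2, 3, 5, 6} and column 3 has {1, 2, 5, 6, 7}, leaving only 4.
Row 7 already has {1, 2, 6} and column 3 already has {1, 2, 4, 5, 6, 7}, so row 7, column 3 must be 3.

3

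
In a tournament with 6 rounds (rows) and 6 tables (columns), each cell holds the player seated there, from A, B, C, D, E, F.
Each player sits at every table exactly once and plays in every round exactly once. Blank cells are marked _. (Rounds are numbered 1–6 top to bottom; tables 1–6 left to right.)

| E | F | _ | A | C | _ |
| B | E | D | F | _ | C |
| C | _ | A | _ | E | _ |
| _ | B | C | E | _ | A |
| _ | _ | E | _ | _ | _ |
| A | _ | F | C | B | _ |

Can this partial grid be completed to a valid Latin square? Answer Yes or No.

No

Round 1, table 3: round 1 has {A, C, E, F} and table 3 has {A, C, D, E, F}, so it must be B.
Round 1, table 6: round 1 has {A, B, C, E, F} and table 6 has {A, C}, so it must be D.
Round 2, table 5: round 2 has {B, C, D, E, F} and table 5 has {B, C, E}, so it must be A.
Round 3, table 2: round 3 has {A, C, E} and table 2 has {B, E, F}, so it must be D.
Now round 6, table 2: round 6 together with table 2 already contain {A, B, C, D, E, F} — every symbol — so nothing can go there. The grid has no valid completion.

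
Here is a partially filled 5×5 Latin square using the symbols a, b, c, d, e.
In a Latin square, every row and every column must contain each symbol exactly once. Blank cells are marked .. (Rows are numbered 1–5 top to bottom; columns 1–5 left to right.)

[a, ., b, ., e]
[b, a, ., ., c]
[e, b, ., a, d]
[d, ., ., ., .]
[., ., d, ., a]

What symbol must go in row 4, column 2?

Row 2, column 3: row 2 has {a, b, c} and column 3 has {b, d}, leaving only e.
Row 2, column 4: row 2 has {a, b, c, e} and column 4 has {a}, leaving only d.
Row 1, column 4: row 1 has {a, b, e} and column 4 has {a, d}, leaving only c.
Row 1, column 2: row 1 has {a, b, c, e} and column 2 has {a, b}, leaving only d.
Row 3, column 3: row 3 has {a, b, d, e} and column 3 has {b, d, e}, leaving only c.
Row 4, column 3: row 4 has {d} and column 3 has {b, c, d, e}, leaving only a.
Row 4, column 5: row 4 has {a, d} and column 5 has {a, c, d, e}, leaving only b.
Row 4, column 4: row 4 has {a, b, d} and column 4 has {a, c, d}, leaving only e.
Row 4 already has {a, b, d, e} and column 2 already has {a, b, d}, so row 4, column 2 must be c.

c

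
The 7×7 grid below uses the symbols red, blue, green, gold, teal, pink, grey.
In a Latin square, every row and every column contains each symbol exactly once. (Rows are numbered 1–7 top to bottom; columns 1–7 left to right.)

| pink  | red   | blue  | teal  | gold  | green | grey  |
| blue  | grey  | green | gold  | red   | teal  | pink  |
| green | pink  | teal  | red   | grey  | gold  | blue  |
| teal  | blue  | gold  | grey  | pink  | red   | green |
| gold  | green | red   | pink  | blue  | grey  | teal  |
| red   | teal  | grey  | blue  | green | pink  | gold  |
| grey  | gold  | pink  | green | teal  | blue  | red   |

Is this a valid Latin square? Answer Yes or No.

Each row is a permutation of the 7 symbols, and so is each column.

Yes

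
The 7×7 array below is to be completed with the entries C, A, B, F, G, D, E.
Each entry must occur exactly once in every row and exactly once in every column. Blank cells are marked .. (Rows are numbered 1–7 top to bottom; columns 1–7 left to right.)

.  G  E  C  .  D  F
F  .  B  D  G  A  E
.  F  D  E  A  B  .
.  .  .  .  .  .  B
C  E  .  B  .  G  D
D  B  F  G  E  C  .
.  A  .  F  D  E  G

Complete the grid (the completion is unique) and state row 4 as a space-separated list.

E D G A C F B

Row 4, column 4: row 4 has {B} and column 4 has {C, B, F, G, D, E}, leaving only A.
Row 4, column 6: row 4 has {A, B} and column 6 has {C, A, B, G, D, E}, leaving only F.
Row 4, column 5: row 4 has {A, B, F} and column 5 has {A, G, D, E}, leaving only C.
Row 4, column 2: row 4 has {C, A, B, F} and column 2 has {A, B, F, G, E}, leaving only D.
Row 4, column 3: row 4 has {C, A, B, F, D} and column 3 has {B, F, D, E}, leaving only G.
Row 4, column 1: row 4 has {C, A, B, F, G, D} and column 1 has {C, F, D}, leaving only E.
So row 4 reads: E D G A C F B.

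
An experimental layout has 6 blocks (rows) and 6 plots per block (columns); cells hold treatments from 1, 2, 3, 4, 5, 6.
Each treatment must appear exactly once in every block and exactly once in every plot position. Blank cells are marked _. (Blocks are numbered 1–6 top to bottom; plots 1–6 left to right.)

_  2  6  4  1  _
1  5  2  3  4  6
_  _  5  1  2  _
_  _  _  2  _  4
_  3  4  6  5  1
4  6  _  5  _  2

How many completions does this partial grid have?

Block 1, plot 1: eliminating its block and plot leaves {3, 5}.
Block 1, plot 6: eliminating its block and plot leaves {3, 5}.
Block 3, plot 1: eliminating its block and plot leaves {3, 6}.
Block 3, plot 2: eliminating its block and plot leaves {4}.
Block 3, plot 6: eliminating its block and plot leaves {3}.
Block 4, plot 1: eliminating its block and plot leaves {3, 5, 6}.
Block 4, plot 2: eliminating its block and plot leaves {1}.
Block 4, plot 3: eliminating its block and plot leaves {1, 3}.
Block 4, plot 5: eliminating its block and plot leaves {3, 6}.
Block 5, plot 1: eliminating its block and plot leaves {2}.
Block 6, plot 3: eliminating its block and plot leaves {1, 3}.
Block 6, plot 5: eliminating its block and plot leaves {3}.
Only one assignment across all blanks avoids any block or plot repeat, giving 1 completion.

1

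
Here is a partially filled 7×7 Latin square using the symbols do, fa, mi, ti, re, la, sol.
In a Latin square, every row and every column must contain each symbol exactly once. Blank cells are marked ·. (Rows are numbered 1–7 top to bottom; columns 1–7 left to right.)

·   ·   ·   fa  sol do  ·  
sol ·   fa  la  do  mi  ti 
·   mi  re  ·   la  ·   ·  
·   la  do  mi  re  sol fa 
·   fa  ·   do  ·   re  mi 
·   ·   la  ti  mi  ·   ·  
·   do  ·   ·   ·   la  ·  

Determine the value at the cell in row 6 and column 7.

Row 2, column 2: row 2 has {do, fa, mi, ti, la, sol} and column 2 has {do, fa, mi, la}, leaving only re.
Row 1, column 2: row 1 has {do, fa, sol} and column 2 has {do, fa, mi, re, la}, leaving only ti.
Row 1, column 3: row 1 has {do, fa, ti, sol} and column 3 has {do, fa, re, la}, leaving only mi.
Row 3, column 4: row 3 has {mi, re, la} and column 4 has {do, fa, mi, ti, la}, leaving only sol.
Row 3, column 7: row 3 has {mi, re, la, sol} and column 7 has {fa, mi, ti}, leaving only do.
Row 4, column 1: row 4 has {do, fa, mi, re, la, sol} and column 1 has {sol}, leaving only ti.
Row 3, column 1: row 3 has {do, mi, re, la, sol} and column 1 has {ti, sol}, leaving only fa.
Row 3, column 6: row 3 has {do, fa, mi, re, la, sol} and column 6 has {do, mi, re, la, sol}, leaving only ti.
Row 5, column 1: row 5 has {do, fa, mi, re} and column 1 has {fa, ti, sol}, leaving only la.
Row 1, column 1: row 1 has {do, fa, mi, ti, sol} and column 1 has {fa, ti, la, sol}, leaving only re.
Row 1, column 7: row 1 has {do, fa, mi, ti, re, sol} and column 7 has {do, fa, mi, ti}, leaving only la.
Row 5, column 5: row 5 has {do, fa, mi, re, la} and column 5 has {do, mi, re, la, sol}, leaving only ti.
Row 5, column 3: row 5 has {do, fa, mi, ti, re, la} and column 3 has {do, fa, mi, re, la}, leaving only sol.
Row 6, column 1: row 6 has {mi, ti, la} and column 1 has {fa, ti, re, la, sol}, leaving only do.
Row 6, column 2: row 6 has {do, mi, ti, la} and column 2 has {do, fa, mi, ti, re, la}, leaving only sol.
Row 6 already has {do, mi, ti, la, sol} and column 7 already has {do, fa, mi, ti, la}, so row 6, column 7 must be re.

re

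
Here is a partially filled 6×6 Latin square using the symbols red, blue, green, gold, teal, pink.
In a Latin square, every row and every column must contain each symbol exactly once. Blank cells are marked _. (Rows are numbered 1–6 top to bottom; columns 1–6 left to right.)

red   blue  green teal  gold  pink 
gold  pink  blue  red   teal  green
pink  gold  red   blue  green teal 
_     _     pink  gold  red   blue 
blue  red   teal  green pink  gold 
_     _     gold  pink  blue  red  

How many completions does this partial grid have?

Row 4, column 1: eliminating its row and column leaves {green, teal}.
Row 4, column 2: eliminating its row and column leaves {green, teal}.
Row 6, column 1: eliminating its row and column leaves {green, teal}.
Row 6, column 2: eliminating its row and column leaves {green, teal}.
Enumerating the assignments across these blanks that avoid any row or column repeat gives 2 completions.

2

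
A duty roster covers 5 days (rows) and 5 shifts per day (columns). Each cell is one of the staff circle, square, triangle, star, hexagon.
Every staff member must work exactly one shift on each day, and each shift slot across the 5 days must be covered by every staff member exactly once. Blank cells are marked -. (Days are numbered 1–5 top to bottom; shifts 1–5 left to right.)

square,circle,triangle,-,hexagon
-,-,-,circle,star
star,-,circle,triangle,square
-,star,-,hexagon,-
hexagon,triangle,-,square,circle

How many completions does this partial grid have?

Day 1, shift 4: eliminating its day and shift leaves {star}.
Day 2, shift 1: eliminating its day and shift leaves {triangle}.
Day 2, shift 2: eliminating its day and shift leaves {square, hexagon}.
Day 2, shift 3: eliminating its day and shift leaves {square, hexagon}.
Day 3, shift 2: eliminating its day and shift leaves {hexagon}.
Day 4, shift 1: eliminating its day and shift leaves {circle, triangle}.
Day 4, shift 3: eliminating its day and shift leaves {square}.
Day 4, shift 5: eliminating its day and shift leaves {triangle}.
Day 5, shift 3: eliminating its day and shift leaves {star}.
Only one assignment across all blanks avoids any day or shift repeat, giving 1 completion.

1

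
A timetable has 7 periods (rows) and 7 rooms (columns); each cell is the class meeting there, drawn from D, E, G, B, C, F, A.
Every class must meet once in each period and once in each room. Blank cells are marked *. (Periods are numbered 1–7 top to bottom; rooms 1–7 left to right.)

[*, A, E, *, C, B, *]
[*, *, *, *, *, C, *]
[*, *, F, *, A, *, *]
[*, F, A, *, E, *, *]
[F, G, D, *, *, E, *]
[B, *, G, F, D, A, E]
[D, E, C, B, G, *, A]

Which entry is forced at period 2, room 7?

Period 1, room 1: period 1 has {E, B, C, A} and room 1 has {D, B, F}, leaving only G.
Period 1, room 4: period 1 has {E, G, B, C, A} and room 4 has {B, F}, leaving only D.
Period 1, room 7: period 1 has {D, E, G, B, C, A} and room 7 has {E, A}, leaving only F.
Period 2, room 3: period 2 has {C} and room 3 has {D, E, G, C, F, A}, leaving only B.
Period 2, room 2: period 2 has {B, C} and room 2 has {E, G, F, A}, leaving only D.
Period 2 already has {D, B, C} and room 7 already has {E, F, A}, so period 2, room 7 must be G.

G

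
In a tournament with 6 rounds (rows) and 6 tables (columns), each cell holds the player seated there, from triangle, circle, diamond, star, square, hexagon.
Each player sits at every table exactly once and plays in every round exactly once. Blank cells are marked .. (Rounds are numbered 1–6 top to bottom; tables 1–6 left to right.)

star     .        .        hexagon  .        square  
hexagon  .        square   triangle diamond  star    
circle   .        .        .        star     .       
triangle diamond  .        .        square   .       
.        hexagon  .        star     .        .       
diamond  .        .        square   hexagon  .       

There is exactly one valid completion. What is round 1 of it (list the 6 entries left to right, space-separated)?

Round 2, table 2: round 2 has {triangle, diamond, star, square, hexagon} and table 2 has {diamond, hexagon}, leaving only circle.
Round 1, table 2: round 1 has {star, square, hexagon} and table 2 has {circle, diamond, hexagon}, leaving only triangle.
Round 1, table 5: round 1 has {triangle, star, square, hexagon} and table 5 has {diamond, star, square, hexagon}, leaving only circle.
Round 1, table 3: round 1 has {triangle, circle, star, square, hexagon} and table 3 has {square}, leaving only diamond.
So round 1 reads: star triangle diamond hexagon circle square.

star triangle diamond hexagon circle square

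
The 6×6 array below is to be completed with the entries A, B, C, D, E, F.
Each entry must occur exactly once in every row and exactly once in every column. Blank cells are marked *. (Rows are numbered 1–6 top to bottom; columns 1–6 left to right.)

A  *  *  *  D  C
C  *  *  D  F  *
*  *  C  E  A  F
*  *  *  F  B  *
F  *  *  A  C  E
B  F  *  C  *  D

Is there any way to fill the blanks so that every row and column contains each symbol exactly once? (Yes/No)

Yes

No row or column among the givens repeats a symbol, and propagating forced cells runs into no contradiction.
One valid completion exists (for instance, A E F B D C / C A E D F B / D B C E A F / E C D F B A / F D B A C E / B F A C E D).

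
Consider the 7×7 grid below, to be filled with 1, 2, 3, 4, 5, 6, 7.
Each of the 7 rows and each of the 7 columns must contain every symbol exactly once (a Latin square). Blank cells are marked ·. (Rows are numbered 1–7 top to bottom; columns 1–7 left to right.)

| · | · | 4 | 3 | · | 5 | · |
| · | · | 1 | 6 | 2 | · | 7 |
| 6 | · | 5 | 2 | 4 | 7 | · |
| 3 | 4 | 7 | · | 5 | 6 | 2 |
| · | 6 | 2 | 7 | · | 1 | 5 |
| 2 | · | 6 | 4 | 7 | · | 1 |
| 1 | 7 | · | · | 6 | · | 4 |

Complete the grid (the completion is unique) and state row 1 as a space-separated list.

Row 1, column 1: row 1 has {3, 4, 5} and column 1 has {1, 2, 3, 6}, leaving only 7.
Row 1, column 5: row 1 has {3, 4, 5, 7} and column 5 has {2, 4, 5, 6, 7}, leaving only 1.
Row 1, column 2: row 1 has {1, 3, 4, 5, 7} and column 2 has {4, 6, 7}, leaving only 2.
Row 1, column 7: row 1 has {1, 2, 3, 4, 5, 7} and column 7 has {1, 2, 4, 5, 7}, leaving only 6.
So row 1 reads: 7 2 4 3 1 5 6.

7 2 4 3 1 5 6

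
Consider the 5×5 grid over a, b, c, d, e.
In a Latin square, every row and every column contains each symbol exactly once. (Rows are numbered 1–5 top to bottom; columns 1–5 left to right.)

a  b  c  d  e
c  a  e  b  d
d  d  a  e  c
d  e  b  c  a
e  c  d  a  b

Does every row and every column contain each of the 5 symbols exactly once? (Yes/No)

No

Column 1 contains d twice (at rows 3 and 4), so it is not a permutation.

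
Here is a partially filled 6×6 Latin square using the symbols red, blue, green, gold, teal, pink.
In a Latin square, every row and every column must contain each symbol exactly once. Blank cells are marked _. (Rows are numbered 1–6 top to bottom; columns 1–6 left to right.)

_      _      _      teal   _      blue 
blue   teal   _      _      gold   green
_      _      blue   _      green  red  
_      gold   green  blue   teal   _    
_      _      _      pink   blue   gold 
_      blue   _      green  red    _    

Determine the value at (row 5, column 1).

Row 1, column 5: row 1 has {blue, teal} and column 5 has {red, blue, green, gold, teal}, leaving only pink.
Row 2, column 4: row 2 has {blue, green, gold, teal} and column 4 has {blue, green, teal, pink}, leaving only red.
Row 2, column 3: row 2 has {red, blue, green, gold, teal} and column 3 has {blue, green}, leaving only pink.
Row 3, column 2: row 3 has {red, blue, green} and column 2 has {blue, gold, teal}, leaving only pink.
Row 3, column 4: row 3 has {red, blue, green, pink} and column 4 has {red, blue, green, teal, pink}, leaving only gold.
Row 3, column 1: row 3 has {red, blue, green, gold, pink} and column 1 has {blue}, leaving only teal.
Row 4, column 6: row 4 has {blue, green, gold, teal} and column 6 has {red, blue, green, gold}, leaving only pink.
Row 4, column 1: row 4 has {blue, green, gold, teal, pink} and column 1 has {blue, teal}, leaving only red.
Row 5 already has {blue, gold, pink} and column 1 already has {red, blue, teal}, so row 5, column 1 must be green.

green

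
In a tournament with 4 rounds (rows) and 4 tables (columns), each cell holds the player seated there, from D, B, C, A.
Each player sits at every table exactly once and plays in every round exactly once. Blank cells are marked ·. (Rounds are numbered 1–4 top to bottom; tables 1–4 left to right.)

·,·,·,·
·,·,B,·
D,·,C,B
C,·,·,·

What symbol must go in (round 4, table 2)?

Round 2, table 1: round 2 has {B} and table 1 has {D, C}, leaving only A.
Round 1, table 1: round 1 has {} and table 1 has {D, C, A}, leaving only B.
Round 3, table 2: round 3 has {D, B, C} and table 2 has {}, leaving only A.
Round 4, table 2 is narrowed to {D, B}.
If it were D, then round 2, table 2 would be left with no valid symbol.
So round 4, table 2 must be B.

B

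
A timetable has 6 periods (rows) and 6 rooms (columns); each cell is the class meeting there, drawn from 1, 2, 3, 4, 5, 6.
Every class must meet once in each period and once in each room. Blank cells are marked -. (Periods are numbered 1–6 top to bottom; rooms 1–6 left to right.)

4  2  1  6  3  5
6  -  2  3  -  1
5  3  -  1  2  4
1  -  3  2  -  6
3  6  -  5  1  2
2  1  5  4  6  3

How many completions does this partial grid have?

Period 2, room 2: eliminating its period and room leaves {4, 5}.
Period 2, room 5: eliminating its period and room leaves {4, 5}.
Period 3, room 3: eliminating its period and room leaves {6}.
Period 4, room 2: eliminating its period and room leaves {4, 5}.
Period 4, room 5: eliminating its period and room leaves {4, 5}.
Period 5, room 3: eliminating its period and room leaves {4}.
Enumerating the assignments across these blanks that avoid any period or room repeat gives 2 completions.

2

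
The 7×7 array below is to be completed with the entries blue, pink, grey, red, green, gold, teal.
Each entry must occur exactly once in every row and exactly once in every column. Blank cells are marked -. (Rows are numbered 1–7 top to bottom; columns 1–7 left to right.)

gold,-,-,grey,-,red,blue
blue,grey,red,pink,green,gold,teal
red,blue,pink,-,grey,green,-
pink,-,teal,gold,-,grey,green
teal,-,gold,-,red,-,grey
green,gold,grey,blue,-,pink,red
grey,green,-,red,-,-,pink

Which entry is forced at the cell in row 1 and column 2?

teal

Row 1, column 3: row 1 has {blue, grey, red, gold} and column 3 has {pink, grey, red, gold, teal}, leaving only green.
Row 3, column 4: row 3 has {blue, pink, grey, red, green} and column 4 has {blue, pink, grey, red, gold}, leaving only teal.
Row 3, column 7: row 3 has {blue, pink, grey, red, green, teal} and column 7 has {blue, pink, grey, red, green, teal}, leaving only gold.
Row 4, column 2: row 4 has {pink, grey, green, gold, teal} and column 2 has {blue, grey, green, gold}, leaving only red.
Row 4, column 5: row 4 has {pink, grey, red, green, gold, teal} and column 5 has {grey, red, green}, leaving only blue.
Row 5, column 2: row 5 has {grey, red, gold, teal} and column 2 has {blue, grey, red, green, gold}, leaving only pink.
Row 1 already has {blue, grey, red, green, gold} and column 2 already has {blue, pink, grey, red, green, gold}, so row 1, column 2 must be teal.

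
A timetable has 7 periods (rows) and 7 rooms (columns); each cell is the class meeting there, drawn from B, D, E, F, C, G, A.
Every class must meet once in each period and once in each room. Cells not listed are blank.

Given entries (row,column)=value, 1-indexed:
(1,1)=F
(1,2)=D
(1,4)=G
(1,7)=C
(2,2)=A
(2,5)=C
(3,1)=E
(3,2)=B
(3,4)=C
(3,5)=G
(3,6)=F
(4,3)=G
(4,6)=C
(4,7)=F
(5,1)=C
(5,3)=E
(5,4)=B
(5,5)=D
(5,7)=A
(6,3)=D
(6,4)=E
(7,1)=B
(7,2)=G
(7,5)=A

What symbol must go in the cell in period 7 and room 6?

Period 3, room 3: period 3 has {B, E, F, C, G} and room 3 has {D, E, G}, leaving only A.
Period 1, room 3: period 1 has {D, F, C, G} and room 3 has {D, E, G, A}, leaving only B.
Period 1, room 5: period 1 has {B, D, F, C, G} and room 5 has {D, C, G, A}, leaving only E.
Period 1, room 6: period 1 has {B, D, E, F, C, G} and room 6 has {F, C}, leaving only A.
Period 2, room 3: period 2 has {C, A} and room 3 has {B, D, E, G, A}, leaving only F.
Period 2, room 4: period 2 has {F, C, A} and room 4 has {B, E, C, G}, leaving only D.
Period 2, room 1: period 2 has {D, F, C, A} and room 1 has {B, E, F, C}, leaving only G.
Period 3, room 7: period 3 has {B, E, F, C, G, A} and room 7 has {F, C, A}, leaving only D.
Period 4, room 2: period 4 has {F, C, G} and room 2 has {B, D, G, A}, leaving only E.
Period 4, room 4: period 4 has {E, F, C, G} and room 4 has {B, D, E, C, G}, leaving only A.
Period 4, room 1: period 4 has {E, F, C, G, A} and room 1 has {B, E, F, C, G}, leaving only D.
Period 4, room 5: period 4 has {D, E, F, C, G, A} and room 5 has {D, E, C, G, A}, leaving only B.
Period 5, room 2: period 5 has {B, D, E, C, A} and room 2 has {B, D, E, G, A}, leaving only F.
Period 5, room 6: period 5 has {B, D, E, F, C, A} and room 6 has {F, C, A}, leaving only G.
Period 6, room 1: period 6 has {D, E} and room 1 has {B, D, E, F, C, G}, leaving only A.
Period 6, room 2: period 6 has {D, E, A} and room 2 has {B, D, E, F, G, A}, leaving only C.
Period 6, room 5: period 6 has {D, E, C, A} and room 5 has {B, D, E, C, G, A}, leaving only F.
Period 6, room 6: period 6 has {D, E, F, C, A} and room 6 has {F, C, G, A}, leaving only B.
Period 2, room 6: period 2 has {D, F, C, G, A} and room 6 has {B, F, C, G, A}, leaving only E.
Period 7 already has {B, G, A} and room 6 already has {B, E, F, C, G, A}, so period 7, room 6 must be D.

D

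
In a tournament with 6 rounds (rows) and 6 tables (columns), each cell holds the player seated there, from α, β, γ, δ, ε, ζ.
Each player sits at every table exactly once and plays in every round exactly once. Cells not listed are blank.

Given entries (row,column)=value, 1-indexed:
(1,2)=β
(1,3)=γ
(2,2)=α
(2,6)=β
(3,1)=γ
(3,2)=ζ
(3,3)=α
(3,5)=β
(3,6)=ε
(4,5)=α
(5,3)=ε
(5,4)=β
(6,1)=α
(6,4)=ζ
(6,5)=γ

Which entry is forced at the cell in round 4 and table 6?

γ

Round 3, table 4: round 3 has {α, β, γ, ε, ζ} and table 4 has {β, ζ}, leaving only δ.
Round 6, table 6: round 6 has {α, γ, ζ} and table 6 has {β, ε}, leaving only δ.
Round 6, table 2: round 6 has {α, γ, δ, ζ} and table 2 has {α, β, ζ}, leaving only ε.
Round 6, table 3: round 6 has {α, γ, δ, ε, ζ} and table 3 has {α, γ, ε}, leaving only β.
Round 4, table 6 is narrowed to {γ, ζ}.
If it were ζ, then round 4, table 4 would be left with no valid symbol.
So round 4, table 6 must be γ.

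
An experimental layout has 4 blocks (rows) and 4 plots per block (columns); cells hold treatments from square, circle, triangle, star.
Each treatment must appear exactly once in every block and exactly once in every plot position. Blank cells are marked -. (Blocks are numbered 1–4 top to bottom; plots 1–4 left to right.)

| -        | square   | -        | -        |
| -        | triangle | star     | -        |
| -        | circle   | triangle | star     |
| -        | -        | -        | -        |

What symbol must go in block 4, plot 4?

Block 1, plot 3: block 1 has {square} and plot 3 has {triangle, star}, leaving only circle.
Block 1, plot 4: block 1 has {square, circle} and plot 4 has {star}, leaving only triangle.
Block 1, plot 1: block 1 has {square, circle, triangle} and plot 1 has {}, leaving only star.
Block 3, plot 1: block 3 has {circle, triangle, star} and plot 1 has {star}, leaving only square.
Block 2, plot 1: block 2 has {triangle, star} and plot 1 has {square, star}, leaving only circle.
Block 2, plot 4: block 2 has {circle, triangle, star} and plot 4 has {triangle, star}, leaving only square.
Block 4 already has {} and plot 4 already has {square, triangle, star}, so block 4, plot 4 must be circle.

circle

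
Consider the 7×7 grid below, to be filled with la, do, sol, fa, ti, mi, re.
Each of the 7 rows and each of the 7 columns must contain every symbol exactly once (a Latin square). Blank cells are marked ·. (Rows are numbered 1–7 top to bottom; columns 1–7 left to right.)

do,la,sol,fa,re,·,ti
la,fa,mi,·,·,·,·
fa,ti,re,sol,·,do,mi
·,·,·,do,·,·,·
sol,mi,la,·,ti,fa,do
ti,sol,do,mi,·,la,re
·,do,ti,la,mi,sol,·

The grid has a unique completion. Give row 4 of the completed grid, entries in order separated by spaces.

mi re fa do sol ti la

Row 4, column 2: row 4 has {do} and column 2 has {la, do, sol, fa, ti, mi}, leaving only re.
Row 4, column 1: row 4 has {do, re} and column 1 has {la, do, sol, fa, ti}, leaving only mi.
Row 4, column 3: row 4 has {do, mi, re} and column 3 has {la, do, sol, ti, mi, re}, leaving only fa.
Row 4, column 6: row 4 has {do, fa, mi, re} and column 6 has {la, do, sol, fa}, leaving only ti.
Row 1, column 6: row 1 has {la, do, sol, fa, ti, re} and column 6 has {la, do, sol, fa, ti}, leaving only mi.
Row 2, column 6: row 2 has {la, fa, mi} and column 6 has {la, do, sol, fa, ti, mi}, leaving only re.
Row 2, column 4: row 2 has {la, fa, mi, re} and column 4 has {la, do, sol, fa, mi}, leaving only ti.
Row 2, column 7: row 2 has {la, fa, ti, mi, re} and column 7 has {do, ti, mi, re}, leaving only sol.
Row 4, column 7: row 4 has {do, fa, ti, mi, re} and column 7 has {do, sol, ti, mi, re}, leaving only la.
Row 4, column 5: row 4 has {la, do, fa, ti, mi, re} and column 5 has {ti, mi, re}, leaving only sol.
So row 4 reads: mi re fa do sol ti la.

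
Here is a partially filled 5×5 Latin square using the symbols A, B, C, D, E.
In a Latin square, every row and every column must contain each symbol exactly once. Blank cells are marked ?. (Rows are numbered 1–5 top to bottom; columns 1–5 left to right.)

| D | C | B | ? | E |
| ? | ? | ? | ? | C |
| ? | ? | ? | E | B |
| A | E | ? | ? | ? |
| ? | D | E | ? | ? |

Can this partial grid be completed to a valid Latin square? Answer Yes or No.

No row or column among the givens repeats a symbol, and propagating forced cells runs into no contradiction.
One valid completion exists (for instance, D C B A E / E B A D C / C A D E B / A E C B D / B D E C A).

Yes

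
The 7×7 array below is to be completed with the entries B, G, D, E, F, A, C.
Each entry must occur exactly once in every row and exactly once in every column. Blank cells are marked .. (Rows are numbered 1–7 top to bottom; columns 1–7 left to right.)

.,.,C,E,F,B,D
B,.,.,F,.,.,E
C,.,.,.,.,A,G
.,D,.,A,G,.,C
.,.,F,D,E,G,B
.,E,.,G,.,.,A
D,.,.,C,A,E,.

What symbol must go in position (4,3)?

B

Row 3, column 4: row 3 has {G, A, C} and column 4 has {G, D, E, F, A, C}, leaving only B.
Row 3, column 2: row 3 has {B, G, A, C} and column 2 has {D, E}, leaving only F.
Row 3, column 5: row 3 has {B, G, F, A, C} and column 5 has {G, E, F, A}, leaving only D.
Row 2, column 5: row 2 has {B, E, F} and column 5 has {G, D, E, F, A}, leaving only C.
Row 2, column 6: row 2 has {B, E, F, C} and column 6 has {B, G, E, A}, leaving only D.
Row 3, column 3: row 3 has {B, G, D, F, A, C} and column 3 has {F, C}, leaving only E.
Row 4 already has {G, D, A, C} and column 3 already has {E, F, C}, so row 4, column 3 must be B.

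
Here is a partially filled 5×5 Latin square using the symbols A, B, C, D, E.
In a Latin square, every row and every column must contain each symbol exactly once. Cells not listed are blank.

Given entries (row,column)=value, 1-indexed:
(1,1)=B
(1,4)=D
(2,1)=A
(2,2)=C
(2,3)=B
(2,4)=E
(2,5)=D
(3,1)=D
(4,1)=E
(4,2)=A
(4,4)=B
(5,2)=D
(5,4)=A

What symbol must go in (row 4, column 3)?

D

Row 1, column 2: row 1 has {B, D} and column 2 has {A, C, D}, leaving only E.
Row 3, column 2: row 3 has {D} and column 2 has {A, C, D, E}, leaving only B.
Row 3, column 4: row 3 has {B, D} and column 4 has {A, B, D, E}, leaving only C.
Row 4, column 5: row 4 has {A, B, E} and column 5 has {D}, leaving only C.
Row 4 already has {A, B, C, E} and column 3 already has {B}, so row 4, column 3 must be D.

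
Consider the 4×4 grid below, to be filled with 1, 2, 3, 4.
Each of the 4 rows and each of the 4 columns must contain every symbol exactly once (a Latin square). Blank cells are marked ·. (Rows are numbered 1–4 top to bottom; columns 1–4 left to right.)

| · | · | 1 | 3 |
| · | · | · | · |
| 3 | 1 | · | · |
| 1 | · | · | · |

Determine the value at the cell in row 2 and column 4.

1

Row 2, column 4 is narrowed to {1, 2, 4}.
If it were 2, then row 2, column 3 would be left with no valid symbol.
If it were 4, then row 2, column 3 would be left with no valid symbol.
So row 2, column 4 must be 1.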